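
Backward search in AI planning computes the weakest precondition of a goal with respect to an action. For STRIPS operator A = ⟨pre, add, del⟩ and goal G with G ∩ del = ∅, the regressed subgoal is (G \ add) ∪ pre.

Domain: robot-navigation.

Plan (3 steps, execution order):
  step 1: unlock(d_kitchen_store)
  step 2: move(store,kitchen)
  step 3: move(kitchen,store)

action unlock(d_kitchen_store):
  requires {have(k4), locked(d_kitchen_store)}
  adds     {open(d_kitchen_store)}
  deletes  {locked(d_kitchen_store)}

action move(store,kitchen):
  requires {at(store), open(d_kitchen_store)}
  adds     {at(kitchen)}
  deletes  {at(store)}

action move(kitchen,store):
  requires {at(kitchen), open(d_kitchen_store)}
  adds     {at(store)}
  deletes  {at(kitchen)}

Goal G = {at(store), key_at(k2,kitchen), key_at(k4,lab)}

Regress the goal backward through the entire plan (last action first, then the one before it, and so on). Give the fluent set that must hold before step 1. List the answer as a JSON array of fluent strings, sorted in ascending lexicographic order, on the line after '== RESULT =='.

Regress step by step:
  through step 3 (move(kitchen,store)): drop {at(store)}, keep {key_at(k2,kitchen), key_at(k4,lab)}, require {at(kitchen), open(d_kitchen_store)}
    → {at(kitchen), key_at(k2,kitchen), key_at(k4,lab), open(d_kitchen_store)}
  through step 2 (move(store,kitchen)): drop {at(kitchen)}, keep {key_at(k2,kitchen), key_at(k4,lab), open(d_kitchen_store)}, require {at(store), open(d_kitchen_store)}
    → {at(store), key_at(k2,kitchen), key_at(k4,lab), open(d_kitchen_store)}
  through step 1 (unlock(d_kitchen_store)): drop {open(d_kitchen_store)}, keep {at(store), key_at(k2,kitchen), key_at(k4,lab)}, require {have(k4), locked(d_kitchen_store)}
    → {at(store), have(k4), key_at(k2,kitchen), key_at(k4,lab), locked(d_kitchen_store)}

== RESULT ==
["at(store)", "have(k4)", "key_at(k2,kitchen)", "key_at(k4,lab)", "locked(d_kitchen_store)"]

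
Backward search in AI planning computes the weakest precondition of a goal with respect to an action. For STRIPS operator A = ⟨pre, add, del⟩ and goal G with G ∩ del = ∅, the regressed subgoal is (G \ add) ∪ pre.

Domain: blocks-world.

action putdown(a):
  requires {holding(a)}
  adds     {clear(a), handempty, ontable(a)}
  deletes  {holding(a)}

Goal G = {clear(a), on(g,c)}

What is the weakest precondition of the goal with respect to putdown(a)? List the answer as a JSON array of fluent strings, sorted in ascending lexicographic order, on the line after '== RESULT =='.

Compute (G \ add) ∪ pre:
  G ∩ del = {}  (empty — regression defined)
  G \ add = {clear(a), on(g,c)} \ {clear(a), handempty, ontable(a)} = {on(g,c)}
  ∪ pre   = {on(g,c)} ∪ {holding(a)}
          = {holding(a), on(g,c)}

== RESULT ==
["holding(a)", "on(g,c)"]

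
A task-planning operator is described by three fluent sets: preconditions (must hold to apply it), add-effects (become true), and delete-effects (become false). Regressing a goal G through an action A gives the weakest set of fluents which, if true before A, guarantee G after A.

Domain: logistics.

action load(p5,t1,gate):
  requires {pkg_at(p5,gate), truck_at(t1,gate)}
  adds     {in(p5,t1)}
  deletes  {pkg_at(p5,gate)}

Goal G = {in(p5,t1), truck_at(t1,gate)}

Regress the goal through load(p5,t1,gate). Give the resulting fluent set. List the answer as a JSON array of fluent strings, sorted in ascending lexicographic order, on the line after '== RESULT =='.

Regress:
  G ∩ del = {}  (empty — regression defined)
  G \ add = {in(p5,t1), truck_at(t1,gate)} \ {in(p5,t1)} = {truck_at(t1,gate)}
  ∪ pre   = {truck_at(t1,gate)} ∪ {pkg_at(p5,gate), truck_at(t1,gate)}
          = {pkg_at(p5,gate), truck_at(t1,gate)}

== RESULT ==
["pkg_at(p5,gate)", "truck_at(t1,gate)"]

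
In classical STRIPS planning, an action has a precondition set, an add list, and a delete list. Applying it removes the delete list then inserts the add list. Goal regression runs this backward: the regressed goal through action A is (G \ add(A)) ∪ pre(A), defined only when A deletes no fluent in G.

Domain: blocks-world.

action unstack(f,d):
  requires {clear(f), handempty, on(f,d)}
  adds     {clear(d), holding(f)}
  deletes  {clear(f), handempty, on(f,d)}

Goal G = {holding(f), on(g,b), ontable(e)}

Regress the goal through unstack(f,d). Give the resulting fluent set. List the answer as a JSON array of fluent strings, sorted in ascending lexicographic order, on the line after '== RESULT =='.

Regress:
  G ∩ del = {}  (empty — regression defined)
  G \ add = {holding(f), on(g,b), ontable(e)} \ {clear(d), holding(f)} = {on(g,b), ontable(e)}
  ∪ pre   = {on(g,b), ontable(e)} ∪ {clear(f), handempty, on(f,d)}
          = {clear(f), handempty, on(f,d), on(g,b), ontable(e)}

== RESULT ==
["clear(f)", "handempty", "on(f,d)", "on(g,b)", "ontable(e)"]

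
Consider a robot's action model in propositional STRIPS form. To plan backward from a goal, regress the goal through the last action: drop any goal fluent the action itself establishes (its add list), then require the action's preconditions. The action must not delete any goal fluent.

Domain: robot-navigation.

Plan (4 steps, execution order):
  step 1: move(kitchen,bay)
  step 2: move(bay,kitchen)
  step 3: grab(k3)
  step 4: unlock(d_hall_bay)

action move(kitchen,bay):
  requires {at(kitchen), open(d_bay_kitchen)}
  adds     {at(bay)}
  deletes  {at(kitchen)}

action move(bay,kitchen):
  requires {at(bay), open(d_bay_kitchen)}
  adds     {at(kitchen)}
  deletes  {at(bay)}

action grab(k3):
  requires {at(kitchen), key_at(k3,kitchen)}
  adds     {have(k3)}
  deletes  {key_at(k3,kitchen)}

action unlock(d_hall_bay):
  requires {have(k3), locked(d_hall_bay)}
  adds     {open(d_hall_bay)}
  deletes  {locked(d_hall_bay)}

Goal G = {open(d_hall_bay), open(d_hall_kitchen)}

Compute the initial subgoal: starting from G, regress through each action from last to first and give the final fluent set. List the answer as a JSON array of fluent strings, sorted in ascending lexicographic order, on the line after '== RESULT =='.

Regress step by step:
  through step 4 (unlock(d_hall_bay)): drop {open(d_hall_bay)}, keep {open(d_hall_kitchen)}, require {have(k3), locked(d_hall_bay)}
    → {have(k3), locked(d_hall_bay), open(d_hall_kitchen)}
  through step 3 (grab(k3)): drop {have(k3)}, keep {locked(d_hall_bay), open(d_hall_kitchen)}, require {at(kitchen), key_at(k3,kitchen)}
    → {at(kitchen), key_at(k3,kitchen), locked(d_hall_bay), open(d_hall_kitchen)}
  through step 2 (move(bay,kitchen)): drop {at(kitchen)}, keep {key_at(k3,kitchen), locked(d_hall_bay), open(d_hall_kitchen)}, require {at(bay), open(d_bay_kitchen)}
    → {at(bay), key_at(k3,kitchen), locked(d_hall_bay), open(d_bay_kitchen), open(d_hall_kitchen)}
  through step 1 (move(kitchen,bay)): drop {at(bay)}, keep {key_at(k3,kitchen), locked(d_hall_bay), open(d_bay_kitchen), open(d_hall_kitchen)}, require {at(kitchen), open(d_bay_kitchen)}
    → {at(kitchen), key_at(k3,kitchen), locked(d_hall_bay), open(d_bay_kitchen), open(d_hall_kitchen)}

== RESULT ==
["at(kitchen)", "key_at(k3,kitchen)", "locked(d_hall_bay)", "open(d_bay_kitchen)", "open(d_hall_kitchen)"]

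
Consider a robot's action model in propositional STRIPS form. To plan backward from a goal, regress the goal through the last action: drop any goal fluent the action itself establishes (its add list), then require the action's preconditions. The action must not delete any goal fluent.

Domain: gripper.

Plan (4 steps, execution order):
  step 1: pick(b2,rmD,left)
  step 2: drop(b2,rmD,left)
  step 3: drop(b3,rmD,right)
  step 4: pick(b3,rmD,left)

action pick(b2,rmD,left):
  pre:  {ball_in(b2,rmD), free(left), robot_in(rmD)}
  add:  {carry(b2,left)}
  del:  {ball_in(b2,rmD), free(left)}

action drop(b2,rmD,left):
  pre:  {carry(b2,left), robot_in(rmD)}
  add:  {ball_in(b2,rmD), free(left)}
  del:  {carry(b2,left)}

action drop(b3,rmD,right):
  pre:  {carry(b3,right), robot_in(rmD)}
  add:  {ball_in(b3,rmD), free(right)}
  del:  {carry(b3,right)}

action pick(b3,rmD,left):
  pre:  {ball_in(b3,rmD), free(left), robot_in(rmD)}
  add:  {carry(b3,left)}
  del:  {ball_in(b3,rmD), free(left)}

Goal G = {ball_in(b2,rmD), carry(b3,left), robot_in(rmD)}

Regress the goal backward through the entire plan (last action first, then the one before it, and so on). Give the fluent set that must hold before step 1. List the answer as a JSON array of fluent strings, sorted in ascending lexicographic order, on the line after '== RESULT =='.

Work backward from the goal:
  through step 4 (pick(b3,rmD,left)): drop {carry(b3,left)}, keep {ball_in(b2,rmD), robot_in(rmD)}, require {ball_in(b3,rmD), free(left), robot_in(rmD)}
    → {ball_in(b2,rmD), ball_in(b3,rmD), free(left), robot_in(rmD)}
  through step 3 (drop(b3,rmD,right)): drop {ball_in(b3,rmD)}, keep {ball_in(b2,rmD), free(left), robot_in(rmD)}, require {carry(b3,right), robot_in(rmD)}
    → {ball_in(b2,rmD), carry(b3,right), free(left), robot_in(rmD)}
  through step 2 (drop(b2,rmD,left)): drop {ball_in(b2,rmD), free(left)}, keep {carry(b3,right), robot_in(rmD)}, require {carry(b2,left), robot_in(rmD)}
    → {carry(b2,left), carry(b3,right), robot_in(rmD)}
  through step 1 (pick(b2,rmD,left)): drop {carry(b2,left)}, keep {carry(b3,right), robot_in(rmD)}, require {ball_in(b2,rmD), free(left), robot_in(rmD)}
    → {ball_in(b2,rmD), carry(b3,right), free(left), robot_in(rmD)}

== RESULT ==
["ball_in(b2,rmD)", "carry(b3,right)", "free(left)", "robot_in(rmD)"]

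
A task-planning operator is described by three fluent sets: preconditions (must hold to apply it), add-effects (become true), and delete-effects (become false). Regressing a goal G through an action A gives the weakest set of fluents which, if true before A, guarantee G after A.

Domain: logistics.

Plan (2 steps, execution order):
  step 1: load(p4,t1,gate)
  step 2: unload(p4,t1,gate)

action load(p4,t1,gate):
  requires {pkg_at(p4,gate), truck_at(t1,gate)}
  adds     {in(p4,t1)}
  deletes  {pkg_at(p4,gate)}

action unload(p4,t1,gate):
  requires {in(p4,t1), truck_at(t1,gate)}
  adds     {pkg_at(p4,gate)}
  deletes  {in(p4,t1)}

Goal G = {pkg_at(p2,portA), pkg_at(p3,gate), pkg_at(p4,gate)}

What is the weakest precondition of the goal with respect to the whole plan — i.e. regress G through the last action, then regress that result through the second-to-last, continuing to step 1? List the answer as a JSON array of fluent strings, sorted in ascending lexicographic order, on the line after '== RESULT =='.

Regress step by step:
  through step 2 (unload(p4,t1,gate)): drop {pkg_at(p4,gate)}, keep {pkg_at(p2,portA), pkg_at(p3,gate)}, require {in(p4,t1), truck_at(t1,gate)}
    → {in(p4,t1), pkg_at(p2,portA), pkg_at(p3,gate), truck_at(t1,gate)}
  through step 1 (load(p4,t1,gate)): drop {in(p4,t1)}, keep {pkg_at(p2,portA), pkg_at(p3,gate), truck_at(t1,gate)}, require {pkg_at(p4,gate), truck_at(t1,gate)}
    → {pkg_at(p2,portA), pkg_at(p3,gate), pkg_at(p4,gate), truck_at(t1,gate)}

== RESULT ==
["pkg_at(p2,portA)", "pkg_at(p3,gate)", "pkg_at(p4,gate)", "truck_at(t1,gate)"]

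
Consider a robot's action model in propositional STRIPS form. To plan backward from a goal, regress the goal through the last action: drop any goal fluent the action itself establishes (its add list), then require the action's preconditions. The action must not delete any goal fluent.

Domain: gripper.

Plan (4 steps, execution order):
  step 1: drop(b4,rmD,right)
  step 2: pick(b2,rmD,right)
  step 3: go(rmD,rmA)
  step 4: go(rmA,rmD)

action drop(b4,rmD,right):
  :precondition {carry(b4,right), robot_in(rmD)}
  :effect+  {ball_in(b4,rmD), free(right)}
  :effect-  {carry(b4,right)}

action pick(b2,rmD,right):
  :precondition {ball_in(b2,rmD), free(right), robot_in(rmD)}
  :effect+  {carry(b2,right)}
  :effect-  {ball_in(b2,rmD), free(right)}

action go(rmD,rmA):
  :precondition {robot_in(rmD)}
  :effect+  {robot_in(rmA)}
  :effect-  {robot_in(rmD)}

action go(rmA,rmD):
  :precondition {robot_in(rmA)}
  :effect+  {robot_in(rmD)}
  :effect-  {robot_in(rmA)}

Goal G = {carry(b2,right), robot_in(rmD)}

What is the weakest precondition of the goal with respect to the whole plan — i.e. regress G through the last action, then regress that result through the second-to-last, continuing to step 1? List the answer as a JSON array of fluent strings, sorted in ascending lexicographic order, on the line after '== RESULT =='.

Regress step by step:
  through step 4 (go(rmA,rmD)): drop {robot_in(rmD)}, keep {carry(b2,right)}, require {robot_in(rmA)}
    → {carry(b2,right), robot_in(rmA)}
  through step 3 (go(rmD,rmA)): drop {robot_in(rmA)}, keep {carry(b2,right)}, require {robot_in(rmD)}
    → {carry(b2,right), robot_in(rmD)}
  through step 2 (pick(b2,rmD,right)): drop {carry(b2,right)}, keep {robot_in(rmD)}, require {ball_in(b2,rmD), free(right), robot_in(rmD)}
    → {ball_in(b2,rmD), free(right), robot_in(rmD)}
  through step 1 (drop(b4,rmD,right)): drop {free(right)}, keep {ball_in(b2,rmD), robot_in(rmD)}, require {carry(b4,right), robot_in(rmD)}
    → {ball_in(b2,rmD), carry(b4,right), robot_in(rmD)}

== RESULT ==
["ball_in(b2,rmD)", "carry(b4,right)", "robot_in(rmD)"]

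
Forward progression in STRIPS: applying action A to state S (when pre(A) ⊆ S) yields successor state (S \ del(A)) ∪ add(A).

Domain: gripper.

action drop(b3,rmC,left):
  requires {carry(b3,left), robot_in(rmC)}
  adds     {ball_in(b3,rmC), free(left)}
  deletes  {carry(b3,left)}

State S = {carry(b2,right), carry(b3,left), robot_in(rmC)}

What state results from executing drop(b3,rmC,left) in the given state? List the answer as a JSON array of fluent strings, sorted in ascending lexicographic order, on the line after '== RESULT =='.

Progress:
  pre ⊆ S: {carry(b3,left), robot_in(rmC)} ⊆ S  — applicable
  S \ del = {carry(b2,right), robot_in(rmC)}
  ∪ add   = {ball_in(b3,rmC), carry(b2,right), free(left), robot_in(rmC)}

== RESULT ==
["ball_in(b3,rmC)", "carry(b2,right)", "free(left)", "robot_in(rmC)"]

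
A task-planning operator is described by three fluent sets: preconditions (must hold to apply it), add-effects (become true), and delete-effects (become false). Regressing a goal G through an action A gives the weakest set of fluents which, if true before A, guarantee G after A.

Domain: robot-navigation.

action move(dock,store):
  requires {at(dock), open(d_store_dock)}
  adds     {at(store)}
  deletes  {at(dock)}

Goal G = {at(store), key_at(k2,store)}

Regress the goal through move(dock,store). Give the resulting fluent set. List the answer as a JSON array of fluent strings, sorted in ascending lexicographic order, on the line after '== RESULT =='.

Regress:
  G ∩ del = {}  (empty — regression defined)
  G \ add = {at(store), key_at(k2,store)} \ {at(store)} = {key_at(k2,store)}
  ∪ pre   = {key_at(k2,store)} ∪ {at(dock), open(d_store_dock)}
          = {at(dock), key_at(k2,store), open(d_store_dock)}

== RESULT ==
["at(dock)", "key_at(k2,store)", "open(d_store_dock)"]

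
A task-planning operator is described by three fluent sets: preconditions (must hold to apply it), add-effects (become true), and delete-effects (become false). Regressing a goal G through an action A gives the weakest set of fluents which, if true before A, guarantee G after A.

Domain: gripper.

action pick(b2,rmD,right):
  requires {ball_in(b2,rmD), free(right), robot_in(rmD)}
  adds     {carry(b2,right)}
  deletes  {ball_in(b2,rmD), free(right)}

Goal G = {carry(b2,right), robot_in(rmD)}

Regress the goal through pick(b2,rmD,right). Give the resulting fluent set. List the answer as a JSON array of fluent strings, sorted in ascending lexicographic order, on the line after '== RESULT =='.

Regress:
  G ∩ del = {}  (empty — regression defined)
  G \ add = {carry(b2,right), robot_in(rmD)} \ {carry(b2,right)} = {robot_in(rmD)}
  ∪ pre   = {robot_in(rmD)} ∪ {ball_in(b2,rmD), free(right), robot_in(rmD)}
          = {ball_in(b2,rmD), free(right), robot_in(rmD)}

== RESULT ==
["ball_in(b2,rmD)", "free(right)", "robot_in(rmD)"]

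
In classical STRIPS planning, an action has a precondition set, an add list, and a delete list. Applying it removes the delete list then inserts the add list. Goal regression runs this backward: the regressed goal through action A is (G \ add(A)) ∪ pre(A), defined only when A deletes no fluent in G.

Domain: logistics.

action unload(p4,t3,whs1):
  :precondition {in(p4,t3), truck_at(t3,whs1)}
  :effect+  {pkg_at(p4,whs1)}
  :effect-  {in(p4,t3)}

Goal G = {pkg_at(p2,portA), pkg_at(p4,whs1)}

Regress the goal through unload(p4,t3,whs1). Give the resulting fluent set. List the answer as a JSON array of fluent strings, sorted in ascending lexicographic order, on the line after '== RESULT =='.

Compute (G \ add) ∪ pre:
  G ∩ del = {}  (empty — regression defined)
  G \ add = {pkg_at(p2,portA), pkg_at(p4,whs1)} \ {pkg_at(p4,whs1)} = {pkg_at(p2,portA)}
  ∪ pre   = {pkg_at(p2,portA)} ∪ {in(p4,t3), truck_at(t3,whs1)}
          = {in(p4,t3), pkg_at(p2,portA), truck_at(t3,whs1)}

== RESULT ==
["in(p4,t3)", "pkg_at(p2,portA)", "truck_at(t3,whs1)"]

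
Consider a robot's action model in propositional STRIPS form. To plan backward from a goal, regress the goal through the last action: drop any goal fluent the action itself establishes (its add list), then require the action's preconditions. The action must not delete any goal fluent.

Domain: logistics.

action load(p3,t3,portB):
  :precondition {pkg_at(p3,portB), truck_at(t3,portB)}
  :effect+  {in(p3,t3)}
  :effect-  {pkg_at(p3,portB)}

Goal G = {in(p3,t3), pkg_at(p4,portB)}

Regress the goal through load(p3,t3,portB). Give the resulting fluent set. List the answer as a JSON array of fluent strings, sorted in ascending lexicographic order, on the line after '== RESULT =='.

Regress:
  G ∩ del = {}  (empty — regression defined)
  G \ add = {in(p3,t3), pkg_at(p4,portB)} \ {in(p3,t3)} = {pkg_at(p4,portB)}
  ∪ pre   = {pkg_at(p4,portB)} ∪ {pkg_at(p3,portB), truck_at(t3,portB)}
          = {pkg_at(p3,portB), pkg_at(p4,portB), truck_at(t3,portB)}

== RESULT ==
["pkg_at(p3,portB)", "pkg_at(p4,portB)", "truck_at(t3,portB)"]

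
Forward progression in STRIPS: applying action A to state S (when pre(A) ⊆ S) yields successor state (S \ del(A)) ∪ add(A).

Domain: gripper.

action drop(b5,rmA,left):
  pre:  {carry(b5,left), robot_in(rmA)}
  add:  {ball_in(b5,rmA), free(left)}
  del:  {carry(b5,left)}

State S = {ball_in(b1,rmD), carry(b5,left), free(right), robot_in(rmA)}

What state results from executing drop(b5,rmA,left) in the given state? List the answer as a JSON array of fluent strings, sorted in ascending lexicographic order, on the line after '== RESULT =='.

Compute (S \ del) ∪ add:
  pre ⊆ S: {carry(b5,left), robot_in(rmA)} ⊆ S  — applicable
  S \ del = {ball_in(b1,rmD), free(right), robot_in(rmA)}
  ∪ add   = {ball_in(b1,rmD), ball_in(b5,rmA), free(left), free(right), robot_in(rmA)}

== RESULT ==
["ball_in(b1,rmD)", "ball_in(b5,rmA)", "free(left)", "free(right)", "robot_in(rmA)"]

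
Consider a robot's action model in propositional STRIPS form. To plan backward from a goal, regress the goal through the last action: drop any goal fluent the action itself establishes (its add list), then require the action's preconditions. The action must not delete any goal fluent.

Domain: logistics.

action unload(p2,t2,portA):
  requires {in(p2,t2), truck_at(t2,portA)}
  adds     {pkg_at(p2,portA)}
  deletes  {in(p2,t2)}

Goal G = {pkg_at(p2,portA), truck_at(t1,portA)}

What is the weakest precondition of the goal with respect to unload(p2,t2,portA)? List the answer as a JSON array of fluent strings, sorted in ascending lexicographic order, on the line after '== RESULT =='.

Compute (G \ add) ∪ pre:
  G ∩ del = {}  (empty — regression defined)
  G \ add = {pkg_at(p2,portA), truck_at(t1,portA)} \ {pkg_at(p2,portA)} = {truck_at(t1,portA)}
  ∪ pre   = {truck_at(t1,portA)} ∪ {in(p2,t2), truck_at(t2,portA)}
          = {in(p2,t2), truck_at(t1,portA), truck_at(t2,portA)}

== RESULT ==
["in(p2,t2)", "truck_at(t1,portA)", "truck_at(t2,portA)"]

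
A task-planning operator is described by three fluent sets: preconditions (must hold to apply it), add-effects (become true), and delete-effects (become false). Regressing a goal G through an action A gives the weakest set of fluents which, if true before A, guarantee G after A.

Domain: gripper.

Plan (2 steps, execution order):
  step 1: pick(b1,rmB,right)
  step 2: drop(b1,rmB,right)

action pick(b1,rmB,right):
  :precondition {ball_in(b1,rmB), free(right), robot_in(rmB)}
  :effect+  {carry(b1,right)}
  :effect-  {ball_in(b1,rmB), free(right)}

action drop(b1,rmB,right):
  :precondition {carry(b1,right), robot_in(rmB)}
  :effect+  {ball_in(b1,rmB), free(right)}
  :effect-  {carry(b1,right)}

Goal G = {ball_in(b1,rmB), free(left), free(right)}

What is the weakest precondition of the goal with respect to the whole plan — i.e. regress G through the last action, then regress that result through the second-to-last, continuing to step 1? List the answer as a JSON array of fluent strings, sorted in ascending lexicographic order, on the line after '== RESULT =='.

Regress step by step:
  through step 2 (drop(b1,rmB,right)): drop {ball_in(b1,rmB), free(right)}, keep {free(left)}, require {carry(b1,right), robot_in(rmB)}
    → {carry(b1,right), free(left), robot_in(rmB)}
  through step 1 (pick(b1,rmB,right)): drop {carry(b1,right)}, keep {free(left), robot_in(rmB)}, require {ball_in(b1,rmB), free(right), robot_in(rmB)}
    → {ball_in(b1,rmB), free(left), free(right), robot_in(rmB)}

== RESULT ==
["ball_in(b1,rmB)", "free(left)", "free(right)", "robot_in(rmB)"]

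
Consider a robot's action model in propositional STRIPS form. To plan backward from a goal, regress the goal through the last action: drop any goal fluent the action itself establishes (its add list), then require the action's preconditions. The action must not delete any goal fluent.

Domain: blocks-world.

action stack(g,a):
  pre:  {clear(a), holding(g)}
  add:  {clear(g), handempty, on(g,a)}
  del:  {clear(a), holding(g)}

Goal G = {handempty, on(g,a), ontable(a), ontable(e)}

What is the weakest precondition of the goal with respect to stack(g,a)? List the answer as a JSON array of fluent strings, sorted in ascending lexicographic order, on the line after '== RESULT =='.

Regress:
  G ∩ del = {}  (empty — regression defined)
  G \ add = {handempty, on(g,a), ontable(a), ontable(e)} \ {clear(g), handempty, on(g,a)} = {ontable(a), ontable(e)}
  ∪ pre   = {ontable(a), ontable(e)} ∪ {clear(a), holding(g)}
          = {clear(a), holding(g), ontable(a), ontable(e)}

== RESULT ==
["clear(a)", "holding(g)", "ontable(a)", "ontable(e)"]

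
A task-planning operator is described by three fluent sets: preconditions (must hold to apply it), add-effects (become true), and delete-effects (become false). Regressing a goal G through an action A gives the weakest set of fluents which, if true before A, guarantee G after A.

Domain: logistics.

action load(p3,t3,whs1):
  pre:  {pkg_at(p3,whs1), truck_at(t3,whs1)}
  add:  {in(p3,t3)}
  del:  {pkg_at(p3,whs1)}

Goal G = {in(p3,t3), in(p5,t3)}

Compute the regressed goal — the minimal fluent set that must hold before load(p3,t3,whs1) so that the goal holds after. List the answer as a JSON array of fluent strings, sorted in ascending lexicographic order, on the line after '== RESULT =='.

Compute (G \ add) ∪ pre:
  G ∩ del = {}  (empty — regression defined)
  G \ add = {in(p3,t3), in(p5,t3)} \ {in(p3,t3)} = {in(p5,t3)}
  ∪ pre   = {in(p5,t3)} ∪ {pkg_at(p3,whs1), truck_at(t3,whs1)}
          = {in(p5,t3), pkg_at(p3,whs1), truck_at(t3,whs1)}

== RESULT ==
["in(p5,t3)", "pkg_at(p3,whs1)", "truck_at(t3,whs1)"]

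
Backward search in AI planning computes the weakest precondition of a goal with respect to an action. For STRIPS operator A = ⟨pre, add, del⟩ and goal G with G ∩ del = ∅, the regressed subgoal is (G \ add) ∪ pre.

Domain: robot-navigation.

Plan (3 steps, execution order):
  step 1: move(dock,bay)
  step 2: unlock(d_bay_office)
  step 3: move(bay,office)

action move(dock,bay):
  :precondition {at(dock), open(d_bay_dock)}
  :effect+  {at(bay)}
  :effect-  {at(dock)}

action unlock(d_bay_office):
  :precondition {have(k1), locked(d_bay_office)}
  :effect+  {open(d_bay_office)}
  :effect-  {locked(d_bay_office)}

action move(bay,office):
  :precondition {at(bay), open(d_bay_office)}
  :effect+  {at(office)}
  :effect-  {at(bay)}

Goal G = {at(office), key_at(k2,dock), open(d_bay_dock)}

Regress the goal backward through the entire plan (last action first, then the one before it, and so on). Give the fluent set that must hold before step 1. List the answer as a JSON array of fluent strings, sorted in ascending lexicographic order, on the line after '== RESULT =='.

Regress step by step:
  through step 3 (move(bay,office)): drop {at(office)}, keep {key_at(k2,dock), open(d_bay_dock)}, require {at(bay), open(d_bay_office)}
    → {at(bay), key_at(k2,dock), open(d_bay_dock), open(d_bay_office)}
  through step 2 (unlock(d_bay_office)): drop {open(d_bay_office)}, keep {at(bay), key_at(k2,dock), open(d_bay_dock)}, require {have(k1), locked(d_bay_office)}
    → {at(bay), have(k1), key_at(k2,dock), locked(d_bay_office), open(d_bay_dock)}
  through step 1 (move(dock,bay)): drop {at(bay)}, keep {have(k1), key_at(k2,dock), locked(d_bay_office), open(d_bay_dock)}, require {at(dock), open(d_bay_dock)}
    → {at(dock), have(k1), key_at(k2,dock), locked(d_bay_office), open(d_bay_dock)}

== RESULT ==
["at(dock)", "have(k1)", "key_at(k2,dock)", "locked(d_bay_office)", "open(d_bay_dock)"]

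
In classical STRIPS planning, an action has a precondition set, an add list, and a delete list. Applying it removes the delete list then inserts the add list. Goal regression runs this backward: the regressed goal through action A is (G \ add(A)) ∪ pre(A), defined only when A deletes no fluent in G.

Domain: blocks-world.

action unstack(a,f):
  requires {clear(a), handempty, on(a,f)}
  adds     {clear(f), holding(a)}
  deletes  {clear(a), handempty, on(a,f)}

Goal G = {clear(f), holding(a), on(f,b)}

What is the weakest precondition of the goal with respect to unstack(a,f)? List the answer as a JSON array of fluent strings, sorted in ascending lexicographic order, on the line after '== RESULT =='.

Compute (G \ add) ∪ pre:
  G ∩ del = {}  (empty — regression defined)
  G \ add = {clear(f), holding(a), on(f,b)} \ {clear(f), holding(a)} = {on(f,b)}
  ∪ pre   = {on(f,b)} ∪ {clear(a), handempty, on(a,f)}
          = {clear(a), handempty, on(a,f), on(f,b)}

== RESULT ==
["clear(a)", "handempty", "on(a,f)", "on(f,b)"]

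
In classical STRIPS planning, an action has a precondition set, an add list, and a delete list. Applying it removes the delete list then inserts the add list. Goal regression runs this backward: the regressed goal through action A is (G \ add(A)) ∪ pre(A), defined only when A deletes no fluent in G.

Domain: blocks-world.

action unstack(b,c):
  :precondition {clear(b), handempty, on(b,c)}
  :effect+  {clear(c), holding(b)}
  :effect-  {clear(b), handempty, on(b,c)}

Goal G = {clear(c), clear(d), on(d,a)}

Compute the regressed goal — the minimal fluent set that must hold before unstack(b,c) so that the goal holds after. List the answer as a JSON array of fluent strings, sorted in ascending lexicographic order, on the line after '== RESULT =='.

Regress:
  G ∩ del = {}  (empty — regression defined)
  G \ add = {clear(c), clear(d), on(d,a)} \ {clear(c), holding(b)} = {clear(d), on(d,a)}
  ∪ pre   = {clear(d), on(d,a)} ∪ {clear(b), handempty, on(b,c)}
          = {clear(b), clear(d), handempty, on(b,c), on(d,a)}

== RESULT ==
["clear(b)", "clear(d)", "handempty", "on(b,c)", "on(d,a)"]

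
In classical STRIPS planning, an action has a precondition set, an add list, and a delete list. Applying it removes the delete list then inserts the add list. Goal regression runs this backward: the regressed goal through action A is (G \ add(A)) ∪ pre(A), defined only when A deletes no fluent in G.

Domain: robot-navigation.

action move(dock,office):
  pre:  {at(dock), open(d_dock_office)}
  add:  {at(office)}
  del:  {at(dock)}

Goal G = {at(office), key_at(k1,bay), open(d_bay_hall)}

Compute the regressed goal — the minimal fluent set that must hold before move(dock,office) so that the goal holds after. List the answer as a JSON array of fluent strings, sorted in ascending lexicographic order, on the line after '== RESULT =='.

Compute (G \ add) ∪ pre:
  G ∩ del = {}  (empty — regression defined)
  G \ add = {at(office), key_at(k1,bay), open(d_bay_hall)} \ {at(office)} = {key_at(k1,bay), open(d_bay_hall)}
  ∪ pre   = {key_at(k1,bay), open(d_bay_hall)} ∪ {at(dock), open(d_dock_office)}
          = {at(dock), key_at(k1,bay), open(d_bay_hall), open(d_dock_office)}

== RESULT ==
["at(dock)", "key_at(k1,bay)", "open(d_bay_hall)", "open(d_dock_office)"]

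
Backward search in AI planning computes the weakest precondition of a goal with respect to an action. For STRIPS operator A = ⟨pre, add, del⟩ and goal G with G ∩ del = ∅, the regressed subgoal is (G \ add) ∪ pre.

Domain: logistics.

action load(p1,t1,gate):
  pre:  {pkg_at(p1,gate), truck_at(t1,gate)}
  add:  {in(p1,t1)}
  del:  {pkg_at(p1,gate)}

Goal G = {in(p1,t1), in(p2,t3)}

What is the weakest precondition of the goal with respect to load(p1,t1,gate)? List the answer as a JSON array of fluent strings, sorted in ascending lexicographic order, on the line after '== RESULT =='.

Compute (G \ add) ∪ pre:
  G ∩ del = {}  (empty — regression defined)
  G \ add = {in(p1,t1), in(p2,t3)} \ {in(p1,t1)} = {in(p2,t3)}
  ∪ pre   = {in(p2,t3)} ∪ {pkg_at(p1,gate), truck_at(t1,gate)}
          = {in(p2,t3), pkg_at(p1,gate), truck_at(t1,gate)}

== RESULT ==
["in(p2,t3)", "pkg_at(p1,gate)", "truck_at(t1,gate)"]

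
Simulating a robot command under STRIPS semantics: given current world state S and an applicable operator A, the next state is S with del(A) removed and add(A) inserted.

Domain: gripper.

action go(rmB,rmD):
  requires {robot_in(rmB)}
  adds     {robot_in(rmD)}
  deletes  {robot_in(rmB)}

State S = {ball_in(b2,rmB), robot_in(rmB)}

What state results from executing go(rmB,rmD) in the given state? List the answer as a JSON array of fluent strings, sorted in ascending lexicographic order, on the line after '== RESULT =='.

Progress:
  pre ⊆ S: {robot_in(rmB)} ⊆ S  — applicable
  S \ del = {ball_in(b2,rmB)}
  ∪ add   = {ball_in(b2,rmB), robot_in(rmD)}

== RESULT ==
["ball_in(b2,rmB)", "robot_in(rmD)"]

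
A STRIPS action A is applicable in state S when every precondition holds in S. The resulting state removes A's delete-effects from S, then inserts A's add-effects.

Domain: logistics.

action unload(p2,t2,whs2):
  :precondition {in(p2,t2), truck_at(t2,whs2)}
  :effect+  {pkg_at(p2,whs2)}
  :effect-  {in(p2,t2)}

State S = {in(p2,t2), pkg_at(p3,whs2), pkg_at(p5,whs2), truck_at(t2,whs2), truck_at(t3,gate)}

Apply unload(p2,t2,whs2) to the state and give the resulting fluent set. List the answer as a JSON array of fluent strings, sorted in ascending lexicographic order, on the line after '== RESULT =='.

Progress:
  pre ⊆ S: {in(p2,t2), truck_at(t2,whs2)} ⊆ S  — applicable
  S \ del = {pkg_at(p3,whs2), pkg_at(p5,whs2), truck_at(t2,whs2), truck_at(t3,gate)}
  ∪ add   = {pkg_at(p2,whs2), pkg_at(p3,whs2), pkg_at(p5,whs2), truck_at(t2,whs2), truck_at(t3,gate)}

== RESULT ==
["pkg_at(p2,whs2)", "pkg_at(p3,whs2)", "pkg_at(p5,whs2)", "truck_at(t2,whs2)", "truck_at(t3,gate)"]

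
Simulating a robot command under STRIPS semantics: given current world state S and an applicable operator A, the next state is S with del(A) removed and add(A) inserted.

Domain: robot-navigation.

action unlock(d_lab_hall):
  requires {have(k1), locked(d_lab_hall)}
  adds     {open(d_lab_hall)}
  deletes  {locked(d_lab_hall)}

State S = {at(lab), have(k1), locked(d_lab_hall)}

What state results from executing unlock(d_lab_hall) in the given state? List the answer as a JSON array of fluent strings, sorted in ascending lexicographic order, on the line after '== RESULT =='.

Progress:
  pre ⊆ S: {have(k1), locked(d_lab_hall)} ⊆ S  — applicable
  S \ del = {at(lab), have(k1)}
  ∪ add   = {at(lab), have(k1), open(d_lab_hall)}

== RESULT ==
["at(lab)", "have(k1)", "open(d_lab_hall)"]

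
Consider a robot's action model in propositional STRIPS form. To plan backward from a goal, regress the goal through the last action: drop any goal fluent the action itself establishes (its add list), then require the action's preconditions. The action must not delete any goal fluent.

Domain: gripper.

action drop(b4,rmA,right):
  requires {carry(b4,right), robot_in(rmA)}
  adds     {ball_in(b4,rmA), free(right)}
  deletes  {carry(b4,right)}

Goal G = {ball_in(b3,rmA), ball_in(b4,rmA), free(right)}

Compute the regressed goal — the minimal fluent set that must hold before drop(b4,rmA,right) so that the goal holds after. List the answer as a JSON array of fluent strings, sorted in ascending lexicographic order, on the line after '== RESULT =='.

Compute (G \ add) ∪ pre:
  G ∩ del = {}  (empty — regression defined)
  G \ add = {ball_in(b3,rmA), ball_in(b4,rmA), free(right)} \ {ball_in(b4,rmA), free(right)} = {ball_in(b3,rmA)}
  ∪ pre   = {ball_in(b3,rmA)} ∪ {carry(b4,right), robot_in(rmA)}
          = {ball_in(b3,rmA), carry(b4,right), robot_in(rmA)}

== RESULT ==
["ball_in(b3,rmA)", "carry(b4,right)", "robot_in(rmA)"]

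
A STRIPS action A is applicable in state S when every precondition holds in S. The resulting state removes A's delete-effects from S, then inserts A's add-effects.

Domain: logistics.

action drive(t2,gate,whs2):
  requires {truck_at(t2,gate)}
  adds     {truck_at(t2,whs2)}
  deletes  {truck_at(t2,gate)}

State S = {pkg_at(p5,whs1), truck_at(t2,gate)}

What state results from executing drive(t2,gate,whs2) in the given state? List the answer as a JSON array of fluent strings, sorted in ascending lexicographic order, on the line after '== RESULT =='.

Progress:
  pre ⊆ S: {truck_at(t2,gate)} ⊆ S  — applicable
  S \ del = {pkg_at(p5,whs1)}
  ∪ add   = {pkg_at(p5,whs1), truck_at(t2,whs2)}

== RESULT ==
["pkg_at(p5,whs1)", "truck_at(t2,whs2)"]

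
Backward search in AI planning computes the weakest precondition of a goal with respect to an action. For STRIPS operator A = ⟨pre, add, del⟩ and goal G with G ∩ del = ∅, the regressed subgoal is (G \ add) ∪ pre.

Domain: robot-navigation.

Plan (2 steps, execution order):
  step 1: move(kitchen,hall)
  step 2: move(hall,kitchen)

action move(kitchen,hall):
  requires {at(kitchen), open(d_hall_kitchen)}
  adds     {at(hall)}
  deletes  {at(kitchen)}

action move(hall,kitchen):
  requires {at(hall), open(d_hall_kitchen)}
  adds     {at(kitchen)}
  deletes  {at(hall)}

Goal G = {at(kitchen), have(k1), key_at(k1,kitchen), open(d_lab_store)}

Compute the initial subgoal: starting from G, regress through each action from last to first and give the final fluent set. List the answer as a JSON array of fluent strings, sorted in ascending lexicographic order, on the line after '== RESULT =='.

Work backward from the goal:
  through step 2 (move(hall,kitchen)): drop {at(kitchen)}, keep {have(k1), key_at(k1,kitchen), open(d_lab_store)}, require {at(hall), open(d_hall_kitchen)}
    → {at(hall), have(k1), key_at(k1,kitchen), open(d_hall_kitchen), open(d_lab_store)}
  through step 1 (move(kitchen,hall)): drop {at(hall)}, keep {have(k1), key_at(k1,kitchen), open(d_hall_kitchen), open(d_lab_store)}, require {at(kitchen), open(d_hall_kitchen)}
    → {at(kitchen), have(k1), key_at(k1,kitchen), open(d_hall_kitchen), open(d_lab_store)}

== RESULT ==
["at(kitchen)", "have(k1)", "key_at(k1,kitchen)", "open(d_hall_kitchen)", "open(d_lab_store)"]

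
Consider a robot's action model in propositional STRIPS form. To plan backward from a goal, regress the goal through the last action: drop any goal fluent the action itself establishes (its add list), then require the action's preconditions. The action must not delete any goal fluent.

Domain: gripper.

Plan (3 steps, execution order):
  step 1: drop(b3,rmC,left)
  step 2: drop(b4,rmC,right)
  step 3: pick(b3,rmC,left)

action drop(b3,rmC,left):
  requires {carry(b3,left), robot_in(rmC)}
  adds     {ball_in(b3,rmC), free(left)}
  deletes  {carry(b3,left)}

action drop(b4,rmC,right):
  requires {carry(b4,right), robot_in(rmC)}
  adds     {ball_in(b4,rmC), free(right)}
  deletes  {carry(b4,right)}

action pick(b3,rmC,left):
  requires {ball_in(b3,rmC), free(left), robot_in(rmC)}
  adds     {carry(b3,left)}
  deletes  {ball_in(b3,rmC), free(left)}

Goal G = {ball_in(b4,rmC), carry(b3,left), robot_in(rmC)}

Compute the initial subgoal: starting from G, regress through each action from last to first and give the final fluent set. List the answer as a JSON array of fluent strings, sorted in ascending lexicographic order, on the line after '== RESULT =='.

Work backward from the goal:
  through step 3 (pick(b3,rmC,left)): drop {carry(b3,left)}, keep {ball_in(b4,rmC), robot_in(rmC)}, require {ball_in(b3,rmC), free(left), robot_in(rmC)}
    → {ball_in(b3,rmC), ball_in(b4,rmC), free(left), robot_in(rmC)}
  through step 2 (drop(b4,rmC,right)): drop {ball_in(b4,rmC)}, keep {ball_in(b3,rmC), free(left), robot_in(rmC)}, require {carry(b4,right), robot_in(rmC)}
    → {ball_in(b3,rmC), carry(b4,right), free(left), robot_in(rmC)}
  through step 1 (drop(b3,rmC,left)): drop {ball_in(b3,rmC), free(left)}, keep {carry(b4,right), robot_in(rmC)}, require {carry(b3,left), robot_in(rmC)}
    → {carry(b3,left), carry(b4,right), robot_in(rmC)}

== RESULT ==
["carry(b3,left)", "carry(b4,right)", "robot_in(rmC)"]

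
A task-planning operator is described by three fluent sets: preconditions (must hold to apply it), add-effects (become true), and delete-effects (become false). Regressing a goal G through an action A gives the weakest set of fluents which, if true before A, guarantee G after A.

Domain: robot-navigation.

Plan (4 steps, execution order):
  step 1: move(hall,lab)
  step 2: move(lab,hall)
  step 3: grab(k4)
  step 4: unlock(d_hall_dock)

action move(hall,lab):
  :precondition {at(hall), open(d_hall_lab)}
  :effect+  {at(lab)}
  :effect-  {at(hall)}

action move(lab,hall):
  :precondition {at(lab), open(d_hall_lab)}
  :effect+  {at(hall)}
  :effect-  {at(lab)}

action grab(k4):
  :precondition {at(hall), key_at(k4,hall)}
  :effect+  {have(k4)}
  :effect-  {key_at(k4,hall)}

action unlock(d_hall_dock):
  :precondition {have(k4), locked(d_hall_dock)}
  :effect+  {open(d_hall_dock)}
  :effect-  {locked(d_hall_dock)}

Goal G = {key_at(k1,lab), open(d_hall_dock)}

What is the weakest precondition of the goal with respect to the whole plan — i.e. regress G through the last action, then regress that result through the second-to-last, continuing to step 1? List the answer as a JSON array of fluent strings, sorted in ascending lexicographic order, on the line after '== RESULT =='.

Work backward from the goal:
  through step 4 (unlock(d_hall_dock)): drop {open(d_hall_dock)}, keep {key_at(k1,lab)}, require {have(k4), locked(d_hall_dock)}
    → {have(k4), key_at(k1,lab), locked(d_hall_dock)}
  through step 3 (grab(k4)): drop {have(k4)}, keep {key_at(k1,lab), locked(d_hall_dock)}, require {at(hall), key_at(k4,hall)}
    → {at(hall), key_at(k1,lab), key_at(k4,hall), locked(d_hall_dock)}
  through step 2 (move(lab,hall)): drop {at(hall)}, keep {key_at(k1,lab), key_at(k4,hall), locked(d_hall_dock)}, require {at(lab), open(d_hall_lab)}
    → {at(lab), key_at(k1,lab), key_at(k4,hall), locked(d_hall_dock), open(d_hall_lab)}
  through step 1 (move(hall,lab)): drop {at(lab)}, keep {key_at(k1,lab), key_at(k4,hall), locked(d_hall_dock), open(d_hall_lab)}, require {at(hall), open(d_hall_lab)}
    → {at(hall), key_at(k1,lab), key_at(k4,hall), locked(d_hall_dock), open(d_hall_lab)}

== RESULT ==
["at(hall)", "key_at(k1,lab)", "key_at(k4,hall)", "locked(d_hall_dock)", "open(d_hall_lab)"]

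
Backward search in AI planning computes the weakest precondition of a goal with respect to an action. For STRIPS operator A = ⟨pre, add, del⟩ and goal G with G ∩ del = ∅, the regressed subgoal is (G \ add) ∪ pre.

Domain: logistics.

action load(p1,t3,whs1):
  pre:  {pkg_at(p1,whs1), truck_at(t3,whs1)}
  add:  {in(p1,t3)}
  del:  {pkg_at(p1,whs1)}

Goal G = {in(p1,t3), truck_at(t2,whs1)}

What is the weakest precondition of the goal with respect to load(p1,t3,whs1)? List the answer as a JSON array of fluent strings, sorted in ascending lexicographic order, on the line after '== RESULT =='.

Regress:
  G ∩ del = {}  (empty — regression defined)
  G \ add = {in(p1,t3), truck_at(t2,whs1)} \ {in(p1,t3)} = {truck_at(t2,whs1)}
  ∪ pre   = {truck_at(t2,whs1)} ∪ {pkg_at(p1,whs1), truck_at(t3,whs1)}
          = {pkg_at(p1,whs1), truck_at(t2,whs1), truck_at(t3,whs1)}

== RESULT ==
["pkg_at(p1,whs1)", "truck_at(t2,whs1)", "truck_at(t3,whs1)"]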